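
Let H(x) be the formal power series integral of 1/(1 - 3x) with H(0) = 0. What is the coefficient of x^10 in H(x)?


1/(1 - 3x) = sum_{k>=0} 3^k x^k. Integrating termwise with H(0) = 0:
H(x) = sum_{k>=0} 3^k x^(k+1) / (k+1) = sum_{m>=1} 3^(m-1) x^m / m.
For m = 10: 3^9/10 = 19683/10 = 19683/10.

19683/10


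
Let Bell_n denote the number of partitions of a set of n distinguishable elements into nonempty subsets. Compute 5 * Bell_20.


Bell_20 can be computed from the Bell triangle or from Dobinski's identity Bell_n = (1/e) * sum_{k>=0} k^n / k!.
Computing Bell_20 = 51724158235372.
Then 5 * 51724158235372 = 258620791176860.

258620791176860


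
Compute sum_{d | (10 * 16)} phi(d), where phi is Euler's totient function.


First, 10 * 16 = 160. One classical identity is sum_{d | n} phi(d) = n (each k in [1, n] has a unique gcd with n, and among the k's with gcd(k, n) = n/d there are phi(d) of them). So the sum equals 160. We also verify directly:
Divisors of 160: 1, 2, 4, 5, 8, 10, 16, 20, 32, 40, 80, 160.
phi values: 1, 1, 2, 4, 4, 4, 8, 8, 16, 16, 32, 64.
Sum = 160.

160


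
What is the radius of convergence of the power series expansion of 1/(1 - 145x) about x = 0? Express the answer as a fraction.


Expanding 1/(1 - 145x) = sum_{k>=0} 145^k x^k, the series converges when |145x| < 1, i.e., |x| < 1/145.
So the radius of convergence is 1/145 = 1/145.

1/145


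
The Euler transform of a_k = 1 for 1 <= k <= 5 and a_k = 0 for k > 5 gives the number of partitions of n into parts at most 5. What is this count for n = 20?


Partitions of 20 into parts at most 5:
Using generating function (1-x)^(-1)(1-x^2)^(-1)...(1-x^5)^(-1),
the coefficient of x^20 = 192

192


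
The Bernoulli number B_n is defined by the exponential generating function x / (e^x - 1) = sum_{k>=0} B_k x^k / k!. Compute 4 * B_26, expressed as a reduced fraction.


Bernoulli numbers can also be computed recursively via B_0 = 1 and sum_{j=0}^{m} C(m+1, j) B_j = 0 for m >= 1. Odd-index Bernoulli numbers vanish for k >= 3.
Computing B_26 = 8553103/6, so 4 * B_26 = 4 * 8553103/6 = 17106206/3.

17106206/3


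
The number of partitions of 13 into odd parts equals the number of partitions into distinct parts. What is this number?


Computing partitions of 13 into odd parts (1, 3, 5, ...):
Using the generating function prod_{k>=0} 1/(1-x^(2k+1)),
the count is 18

18


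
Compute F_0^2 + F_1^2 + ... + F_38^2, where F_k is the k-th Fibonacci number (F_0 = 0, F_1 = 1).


There is a standard identity sum_{k=0}^{N} F_k^2 = F_N * F_{N+1} (proved inductively from the telescoping relation F_k^2 = F_k F_{k+1} - F_{k-1} F_k). Then
sum_{k=0}^{38} F_k^2 = F_38 F_39 - F_0 F_0.
Computing: F_38 = 39088169, F_39 = 63245986.
Sum = 39088169 * 63245986 = 2472169789339634.

2472169789339634


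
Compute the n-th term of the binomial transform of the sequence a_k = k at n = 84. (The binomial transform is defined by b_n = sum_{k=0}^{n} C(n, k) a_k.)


With a_k = k, b_n = sum_{k=0}^{n} C(n, k) k. Using k * C(n, k) = n * C(n-1, k-1) gives b_n = n * sum_{k>=1} C(n-1, k-1) = n * 2^(n-1).
For n = 84: 84 * 2^83 = 84 * 9671406556917033397649408 = 812398150781030805402550272.

812398150781030805402550272


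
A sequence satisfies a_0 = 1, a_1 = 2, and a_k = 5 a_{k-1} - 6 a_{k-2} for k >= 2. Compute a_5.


The characteristic equation is t^2 - 5 t + 6 = 0, with roots r_1 = 3 and r_2 = 2 (so c_1 = r_1 + r_2, c_2 = -r_1 r_2 as required).
One can use the closed form a_n = A r_1^n + B r_2^n, but direct iteration is more reliable:
a_0 = 1, a_1 = 2, a_2 = 4, a_3 = 8, a_4 = 16, a_5 = 32.
So a_5 = 32.

32


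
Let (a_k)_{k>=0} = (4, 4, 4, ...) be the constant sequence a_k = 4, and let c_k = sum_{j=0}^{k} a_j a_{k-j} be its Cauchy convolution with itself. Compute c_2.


Since a_j = 4 for all j >= 0, the convolution sum becomes
c_k = sum_{j=0}^{k} 4 * 4 = 16 * (k + 1).
Equivalently, the generating function of (a_k) is 4/(1 - x) and its square is 16/(1 - x)^2 = sum_{k>=0} 16(k + 1) x^k.
For k = 2: 16 * 3 = 48.

48


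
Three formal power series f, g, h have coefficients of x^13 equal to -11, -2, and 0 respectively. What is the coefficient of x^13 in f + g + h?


Series addition is componentwise:
-11 + -2 + 0
= -13

-13


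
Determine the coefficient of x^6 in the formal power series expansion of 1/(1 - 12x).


The geometric series identity gives 1/(1 - c x) = sum_{k>=0} c^k x^k, so the coefficient of x^k is c^k.
Here c = 12 and k = 6.
Computing: 12^6 = 2985984

2985984


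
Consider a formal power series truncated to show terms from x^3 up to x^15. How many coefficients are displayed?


From x^3 to x^15 inclusive, the count is 15 - 3 + 1 = 13.

13


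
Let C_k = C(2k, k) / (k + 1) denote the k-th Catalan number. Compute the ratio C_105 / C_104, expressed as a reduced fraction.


Using C_k = (2k)! / (k! (k+1)!), the ratio C_{k+1}/C_k simplifies to
C_{k+1}/C_k = [(2k+2)! / ((k+1)! (k+2)!)] * [k! (k+1)! / (2k)!]
 = (2k+2)(2k+1) / ((k+1)(k+2)) = 2(2k+1) / (k+2).
For k = 104: 2(2*104 + 1) / (104 + 2) = 418/106 = 209/53.

209/53


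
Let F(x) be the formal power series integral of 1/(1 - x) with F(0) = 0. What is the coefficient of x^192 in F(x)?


1/(1 - x) = sum_{k>=0} x^k. Integrating termwise and using F(0) = 0 gives
F(x) = sum_{k>=0} x^(k+1) / (k+1) = sum_{m>=1} x^m / m = -ln(1 - x).
So the coefficient of x^192 is 1/192 = 1/192.

1/192


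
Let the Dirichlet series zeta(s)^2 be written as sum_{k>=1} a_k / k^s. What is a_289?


The Dirichlet convolution of the constant function 1 with itself gives (1 * 1)(k) = sum_{d | k} 1 = d(k), the number of positive divisors of k.
Since zeta(s) = sum_{k>=1} 1/k^s, we have zeta(s)^2 = sum_{k>=1} d(k)/k^s, so a_k = d(k).
For k = 289: the divisors are 1, 17, 289.
Count = 3.

3


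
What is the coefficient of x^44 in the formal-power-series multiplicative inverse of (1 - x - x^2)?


Let the inverse be f(x) = sum_{k>=0} a_k x^k. From f(x) * (1 - x - x^2) = 1 and matching coefficients:
 x^0: a_0 = 1.
 x^1: a_1 - a_0 = 0, so a_1 = 1.
 x^k (k >= 2): a_k - a_{k-1} - a_{k-2} = 0, i.e. a_k = a_{k-1} + a_{k-2}.
This is the Fibonacci-type recurrence shifted so that a_0 = a_1 = 1.
Iterating: a_0=1, a_1=1, a_2=2, a_3=3, a_4=5, a_5=8, a_6=13, a_7=21, a_8=34, a_9=55, ...
a_44 = 1134903170.

1134903170


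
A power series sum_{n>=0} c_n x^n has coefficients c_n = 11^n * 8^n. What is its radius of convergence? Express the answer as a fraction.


By the root test (Cauchy-Hadamard), the radius is R = 1 / limsup_n |c_n|^(1/n).
Here |c_n|^(1/n) = (11^n * 8^n)^(1/n) = 11 * 8 = 88 for all n.
So R = 1/88 = 1/88.

1/88


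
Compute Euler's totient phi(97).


phi(n) counts integers in [1, n] coprime to n. Using the multiplicative formula phi(n) = n * prod_{p | n} (1 - 1/p):
97 = 97, so
phi(97) = 97 * (1 - 1/97) = 96.

96


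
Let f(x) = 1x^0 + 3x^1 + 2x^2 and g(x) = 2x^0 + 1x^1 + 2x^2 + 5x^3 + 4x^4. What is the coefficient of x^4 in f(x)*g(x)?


Cauchy product at x^4:
1*4 + 3*5 + 2*2
= 23

23


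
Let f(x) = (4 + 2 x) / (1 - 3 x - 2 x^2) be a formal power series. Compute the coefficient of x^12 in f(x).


Write f(x) = sum_{k>=0} a_k x^k. Multiplying both sides by 1 - 3 x - 2 x^2 gives
(1 - 3 x - 2 x^2) sum_{k>=0} a_k x^k = 4 + 2 x.
Matching coefficients:
 x^0: a_0 = 4
 x^1: a_1 - 3 a_0 = 2  =>  a_1 = 3*4 + 2 = 14
 x^k (k >= 2): a_k = 3 a_{k-1} + 2 a_{k-2}.
Iterating: a_2 = 50, a_3 = 178, a_4 = 634, a_5 = 2258, a_6 = 8042, a_7 = 28642, a_8 = 102010, a_9 = 363314, a_10 = 1293962, a_11 = 4608514, a_12 = 16413466.
So the coefficient of x^12 is 16413466.

16413466


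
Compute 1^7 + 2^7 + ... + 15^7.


This power sum has a closed form given by Faulhaber's formula
sum_{k=1}^{m} k^p = (1 / (p + 1)) * sum_{j=0}^{p} C(p + 1, j) B_j m^(p + 1 - j),
but for small m direct computation is fastest:
1 + 128 + 2187 + 16384 + 78125 + 279936 + 823543 + 2097152 + 4782969 + 10000000 + 19487171 + 35831808 + 62748517 + 105413504 + 170859375 = 412420800.

412420800


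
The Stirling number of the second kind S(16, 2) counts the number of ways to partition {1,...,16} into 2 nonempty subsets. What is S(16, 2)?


Using the explicit formula S(n,k) = (1/k!) sum_{j=0}^{k} (-1)^(k-j) C(k,j) j^n:
S(16, 2) = 32767
Equivalently, S(n,k) is n! times the coefficient of x^n in the EGF (e^x - 1)^k / k!.

32767


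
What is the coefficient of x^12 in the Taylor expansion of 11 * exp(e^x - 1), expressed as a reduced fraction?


exp(e^x - 1) = sum_{k>=0} Bell_k x^k / k!, where Bell_k is the k-th Bell number.
So the coefficient of x^12 is 11 * Bell_12 / 12!.
Computing: Bell_12 = 4213597 and 12! = 479001600, giving
11 * 4213597/479001600 = 4213597/43545600.

4213597/43545600


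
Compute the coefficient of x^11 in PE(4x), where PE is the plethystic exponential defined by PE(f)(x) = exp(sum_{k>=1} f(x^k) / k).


With f(x) = 4x, the exponent is sum_{k>=1} 4 x^k / k = 4 * (-ln(1 - x)). Exponentiating:
PE(4x) = exp(-4 ln(1 - x)) = 1/(1 - x)^4.
By the negative binomial expansion, [x^n] 1/(1 - x)^4 = C(n + 3, 3).
For n = 11: C(14, 3) = 364.

364


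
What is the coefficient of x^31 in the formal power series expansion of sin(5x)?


The Maclaurin series is sin(t) = sum_{k>=0} (-1)^k t^(2k+1) / (2k+1)!, so substituting t = 5x, only odd powers of x are nonzero, with coefficient of x^(2k+1) equal to (-1)^k 5^(2k+1) / (2k+1)!.
Write 31 = 2*15 + 1, giving the coefficient (-1)^15 * 5^31 / 31! = -4656612873077392578125/8222838654177922817725562880000000 = -59604644775390625/105252334773477412066887204864.

-59604644775390625/105252334773477412066887204864


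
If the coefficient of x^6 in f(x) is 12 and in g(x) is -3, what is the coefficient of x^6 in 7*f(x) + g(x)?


Scalar multiplication scales coefficients: 7 * 12 = 84.
Then add the g coefficient: 84 + -3
= 81

81


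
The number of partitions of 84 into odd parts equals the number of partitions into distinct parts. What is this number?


Computing partitions of 84 into odd parts (1, 3, 5, ...):
Using the generating function prod_{k>=0} 1/(1-x^(2k+1)),
the count is 111322

111322


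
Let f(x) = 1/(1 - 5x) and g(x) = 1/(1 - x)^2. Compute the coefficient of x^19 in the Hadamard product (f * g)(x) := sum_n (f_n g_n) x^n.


f has coefficients f_k = 5^k. For g = 1/(1 - x)^2 the coefficient is g_k = C(k + 1, 1) = k + 1. The Hadamard coefficient is (f * g)_k = 5^k * (k + 1).
For k = 19: 5^19 * 20 = 19073486328125 * 20 = 381469726562500.

381469726562500


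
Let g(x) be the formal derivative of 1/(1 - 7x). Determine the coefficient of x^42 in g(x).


Differentiate termwise: d/dx sum_{k>=0} 7^k x^k = sum_{k>=1} k 7^k x^(k-1) = sum_{j>=0} (j+1) 7^(j+1) x^j.
Equivalently, d/dx [1/(1 - 7x)] = 7/(1 - 7x)^2.
For j = 42: 43 * 7^43 = 43 * 2183814375991796599109312252753832343 = 93904018167647253761700426868414790749.

93904018167647253761700426868414790749


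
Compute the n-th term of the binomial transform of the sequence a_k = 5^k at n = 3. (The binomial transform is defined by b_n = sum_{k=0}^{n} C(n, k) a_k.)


With a_k = 5^k, b_n = sum_{k=0}^{n} C(n, k) 5^k = (1 + 5)^n by the binomial theorem.
For n = 3: (1 + 5)^3 = 6^3 = 216.

216


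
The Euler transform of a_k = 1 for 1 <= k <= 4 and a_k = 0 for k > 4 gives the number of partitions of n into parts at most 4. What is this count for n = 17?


Partitions of 17 into parts at most 4:
Using generating function (1-x)^(-1)(1-x^2)^(-1)...(1-x^4)^(-1),
the coefficient of x^17 = 72

72


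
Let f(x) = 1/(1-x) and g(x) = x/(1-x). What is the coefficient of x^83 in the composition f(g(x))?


First simplify the composition: f(g(x)) = 1/(1 - x/(1-x)) = (1-x)/((1-x) - x) = (1-x)/(1-2x).
Now extract the coefficient. Write (1-x)/(1-2x) = 1/(1-2x) - x/(1-2x).
The coefficient of x^n in 1/(1-2x) is 2^n, and in x/(1-2x) is 2^(n-1) (for n >= 1).
So the coefficient of x^83 is 2^83 - 2^82 = 9671406556917033397649408 - 4835703278458516698824704 = 4835703278458516698824704.

4835703278458516698824704


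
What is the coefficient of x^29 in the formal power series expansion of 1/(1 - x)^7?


The negative binomial / multiset identity is
1/(1 - x)^r = sum_{k>=0} C(k + r - 1, r - 1) x^k.
Here r = 7 and k = 29, so the coefficient is
C(29 + 6, 6) = C(35, 6)
= 1623160

1623160


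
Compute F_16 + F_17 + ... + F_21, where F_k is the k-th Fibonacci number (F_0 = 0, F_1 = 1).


Use the identity sum_{k=0}^{N} F_k = F_{N+2} - 1 (which follows from F_{k+2} - F_{k+1} = F_k). Then
sum_{k=16}^{21} F_k = (F_{23} - 1) - (F_{17} - 1) = F_{23} - F_{17}.
Computing: F_{23} = 28657, F_{17} = 1597, so
Sum = 28657 - 1597 = 27060.

27060


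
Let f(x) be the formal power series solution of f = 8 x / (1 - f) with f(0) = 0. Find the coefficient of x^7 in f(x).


Apply Lagrange inversion: f = 8 x * phi(f) with phi(t) = 1/(1 - t), so
[x^n] f = 8^n * (1/n) [t^(n-1)] phi(t)^n = 8^n * (1/n) [t^(n-1)] (1 - t)^(-n) = 8^n * (1/n) C(2n - 2, n - 1) = 8^n * C_{n-1}.
For n = 7: C_6 = C(12, 6) / 7 = 924/7 = 132.
With the 8^7 = 2097152 factor, the coefficient is 2097152 * 132 = 276824064.

276824064


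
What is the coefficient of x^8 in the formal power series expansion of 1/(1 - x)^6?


The expansion 1/(1 - x)^r = sum_{k>=0} C(k + r - 1, r - 1) x^k follows from the multiset / negative-binomial theorem (or from repeated differentiation of the geometric series).
For r = 6 and k = 8:
C(13, 5) = 6227020800 / (120 * 40320) = 1287.

1287


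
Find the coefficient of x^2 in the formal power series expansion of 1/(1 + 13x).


Write 1/(1 + c x) = 1/(1 - (-c) x) and apply the geometric-series identity
1/(1 - y) = sum_{k>=0} y^k to get 1/(1 + c x) = sum_{k>=0} (-c)^k x^k.
So the coefficient of x^k is (-c)^k = (-1)^k * c^k.
Here c = 13 and k = 2:
(-13)^2 = 1 * 169 = 169

169


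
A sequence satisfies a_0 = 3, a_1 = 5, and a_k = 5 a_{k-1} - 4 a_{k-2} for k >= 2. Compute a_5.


The characteristic equation is t^2 - 5 t + 4 = 0, with roots r_1 = 4 and r_2 = 1 (so c_1 = r_1 + r_2, c_2 = -r_1 r_2 as required).
One can use the closed form a_n = A r_1^n + B r_2^n, but direct iteration is more reliable:
a_0 = 3, a_1 = 5, a_2 = 13, a_3 = 45, a_4 = 173, a_5 = 685.
So a_5 = 685.

685


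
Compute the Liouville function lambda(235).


The Liouville function is lambda(k) = (-1)^Omega(k), where Omega(k) counts the prime factors of k with multiplicity.
Factoring: 235 = 5 * 47, so Omega(235) = 2.
lambda(235) = (-1)^2 = 1.

1


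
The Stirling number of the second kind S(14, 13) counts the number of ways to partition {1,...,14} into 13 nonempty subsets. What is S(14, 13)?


Using the explicit formula S(n,k) = (1/k!) sum_{j=0}^{k} (-1)^(k-j) C(k,j) j^n:
S(14, 13) = 91
Equivalently, S(n,k) is n! times the coefficient of x^n in the EGF (e^x - 1)^k / k!.

91


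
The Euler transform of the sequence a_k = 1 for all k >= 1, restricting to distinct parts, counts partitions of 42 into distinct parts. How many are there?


Partitions of 42 into distinct parts can be computed via generating function.
Product (1+x)(1+x^2)(1+x^3)...
The coefficient of x^42 = 1426

1426


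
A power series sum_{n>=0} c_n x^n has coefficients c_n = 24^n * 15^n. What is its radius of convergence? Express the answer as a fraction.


By the root test (Cauchy-Hadamard), the radius is R = 1 / limsup_n |c_n|^(1/n).
Here |c_n|^(1/n) = (24^n * 15^n)^(1/n) = 24 * 15 = 360 for all n.
So R = 1/360 = 1/360.

1/360


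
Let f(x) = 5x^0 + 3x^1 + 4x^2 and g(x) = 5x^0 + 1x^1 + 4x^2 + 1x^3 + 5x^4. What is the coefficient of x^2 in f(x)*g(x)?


Cauchy product at x^2:
5*4 + 3*1 + 4*5
= 43

43


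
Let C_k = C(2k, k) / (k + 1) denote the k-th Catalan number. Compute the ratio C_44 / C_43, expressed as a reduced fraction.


Using C_k = (2k)! / (k! (k+1)!), the ratio C_{k+1}/C_k simplifies to
C_{k+1}/C_k = [(2k+2)! / ((k+1)! (k+2)!)] * [k! (k+1)! / (2k)!]
 = (2k+2)(2k+1) / ((k+1)(k+2)) = 2(2k+1) / (k+2).
For k = 43: 2(2*43 + 1) / (43 + 2) = 174/45 = 58/15.

58/15


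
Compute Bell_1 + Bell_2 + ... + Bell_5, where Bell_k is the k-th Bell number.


Recall Bell_k counts set partitions of a k-set (with Bell_0 = 1 by convention).
Bell_1 through Bell_5: 1, 2, 5, 15, 52
Sum = 1 + 2 + 5 + 15 + 52 = 75.

75


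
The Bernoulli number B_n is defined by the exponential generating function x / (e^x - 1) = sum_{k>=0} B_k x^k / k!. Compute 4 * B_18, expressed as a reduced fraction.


Bernoulli numbers can also be computed recursively via B_0 = 1 and sum_{j=0}^{m} C(m+1, j) B_j = 0 for m >= 1. Odd-index Bernoulli numbers vanish for k >= 3.
Computing B_18 = 43867/798, so 4 * B_18 = 4 * 43867/798 = 87734/399.

87734/399


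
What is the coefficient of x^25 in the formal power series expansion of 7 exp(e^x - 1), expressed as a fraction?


exp(e^x - 1) is the exponential generating function for the Bell numbers Bell_k: exp(e^x - 1) = sum_{k>=0} Bell_k x^k / k!.
So the coefficient of x^25 in 7 exp(e^x - 1) is 7 Bell_25 / 25!.
Computing: Bell_25 = 4638590332229999353 and 25! = 15511210043330985984000000, giving
7 * 4638590332229999353/15511210043330985984000000 = 356814640940769181/170452857619021824000000.

356814640940769181/170452857619021824000000


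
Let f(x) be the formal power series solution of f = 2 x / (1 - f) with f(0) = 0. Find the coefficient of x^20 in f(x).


Apply Lagrange inversion: f = 2 x * phi(f) with phi(t) = 1/(1 - t), so
[x^n] f = 2^n * (1/n) [t^(n-1)] phi(t)^n = 2^n * (1/n) [t^(n-1)] (1 - t)^(-n) = 2^n * (1/n) C(2n - 2, n - 1) = 2^n * C_{n-1}.
For n = 20: C_19 = C(38, 19) / 20 = 35345263800/20 = 1767263190.
With the 2^20 = 1048576 factor, the coefficient is 1048576 * 1767263190 = 1853109766717440.

1853109766717440


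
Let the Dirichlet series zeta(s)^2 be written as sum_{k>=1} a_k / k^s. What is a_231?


The Dirichlet convolution of the constant function 1 with itself gives (1 * 1)(k) = sum_{d | k} 1 = d(k), the number of positive divisors of k.
Since zeta(s) = sum_{k>=1} 1/k^s, we have zeta(s)^2 = sum_{k>=1} d(k)/k^s, so a_k = d(k).
For k = 231: the divisors are 1, 3, 7, 11, 21, 33, 77, 231.
Count = 8.

8


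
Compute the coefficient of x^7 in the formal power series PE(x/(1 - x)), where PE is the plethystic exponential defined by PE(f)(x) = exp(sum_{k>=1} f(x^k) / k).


For f(x) = x/(1 - x) we have
sum_{k>=1} f(x^k) / k = sum_{k>=1} (1/k) * x^k / (1 - x^k) = sum_{k, m >= 1} x^(k m) / k,
which after exponentiating simplifies to
PE(x/(1 - x)) = prod_{k>=1} 1 / (1 - x^k).
This is the generating function for the partition function p(n), so the coefficient of x^7 is p(7).
Computing p(7) by dynamic programming over parts 1, 2, ..., 7: p(7) = 15.

15


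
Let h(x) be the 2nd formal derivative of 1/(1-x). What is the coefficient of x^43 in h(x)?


Differentiating 2 times: d^2/dx^2 [1/(1-x)] = 2!/(1-x)^3.
The expansion 1/(1-x)^3 = sum_{k>=0} C(k+2, 2) x^k, so the coefficient of x^n in 2!/(1-x)^3 is 2! * C(n+2, 2).
For n = 43: 2 * C(45, 2) = 2 * 990 = 1980

1980


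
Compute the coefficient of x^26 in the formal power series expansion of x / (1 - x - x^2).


Let f(x) = sum_{k>=0} a_k x^k. Multiplying f(x) * (1 - x - x^2) = x and matching coefficients gives a_0 = 0, a_1 = 1, and a_k = a_{k-1} + a_{k-2} for k >= 2. These are the Fibonacci numbers F_k.
Iterating from F_0 = 0, F_1 = 1:
F_0=0, F_1=1, F_2=1, F_3=2, F_4=3, F_5=5, F_6=8, F_7=13, F_8=21, F_9=34, ...
F_26 = 121393.

121393


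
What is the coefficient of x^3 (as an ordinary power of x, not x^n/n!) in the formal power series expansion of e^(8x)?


The exponential series is e^y = sum_{k>=0} y^k / k!. Substituting y = 8x gives
e^(8x) = sum_{k>=0} 8^k x^k / k!.
So the coefficient of x^n is a^n/n! with a = 8, n = 3:
8^3 / 3! = 512/6 = 256/3

256/3


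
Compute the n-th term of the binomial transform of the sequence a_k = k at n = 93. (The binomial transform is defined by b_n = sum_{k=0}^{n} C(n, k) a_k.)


With a_k = k, b_n = sum_{k=0}^{n} C(n, k) k. Using k * C(n, k) = n * C(n-1, k-1) gives b_n = n * sum_{k>=1} C(n-1, k-1) = n * 2^(n-1).
For n = 93: 93 * 2^92 = 93 * 4951760157141521099596496896 = 460513694614161462262474211328.

460513694614161462262474211328


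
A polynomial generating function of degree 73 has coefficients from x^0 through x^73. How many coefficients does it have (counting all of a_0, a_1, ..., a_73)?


A polynomial of degree 73 takes the form a_0 + a_1 x + ... + a_73 x^73.
The number of coefficients is 73 + 1 = 74.

74


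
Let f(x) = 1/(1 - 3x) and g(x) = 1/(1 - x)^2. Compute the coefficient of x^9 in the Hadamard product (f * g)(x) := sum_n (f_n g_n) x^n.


f has coefficients f_k = 3^k. For g = 1/(1 - x)^2 the coefficient is g_k = C(k + 1, 1) = k + 1. The Hadamard coefficient is (f * g)_k = 3^k * (k + 1).
For k = 9: 3^9 * 10 = 19683 * 10 = 196830.

196830


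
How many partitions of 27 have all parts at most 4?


Using the generating function (1-x)^(-1)(1-x^2)^(-1)...(1-x^4)^(-1),
the coefficient of x^27 counts these restricted partitions.
Result = 225

225


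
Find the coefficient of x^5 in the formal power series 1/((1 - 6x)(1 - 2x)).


By partial fractions or Cauchy convolution:
The coefficient equals sum_{k=0}^{5} 6^k * 2^(5-k).
= 11648

11648


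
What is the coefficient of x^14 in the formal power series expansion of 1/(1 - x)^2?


The expansion 1/(1 - x)^r = sum_{k>=0} C(k + r - 1, r - 1) x^k follows from the multiset / negative-binomial theorem (or from repeated differentiation of the geometric series).
For r = 2 and k = 14:
C(15, 1) = 1307674368000 / (1 * 87178291200) = 15.

15


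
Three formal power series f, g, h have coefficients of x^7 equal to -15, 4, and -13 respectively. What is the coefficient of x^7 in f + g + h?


Series addition is componentwise:
-15 + 4 + -13
= -24

-24


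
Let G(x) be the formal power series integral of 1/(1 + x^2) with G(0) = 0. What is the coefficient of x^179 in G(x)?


1/(1 + x^2) = sum_{j>=0} (-1)^j x^(2j). Integrating termwise with G(0) = 0:
G(x) = sum_{j>=0} (-1)^j x^(2j+1) / (2j+1) = arctan(x).
Only odd powers are nonzero. For x^179 write 179 = 2*89 + 1, giving
(-1)^89 / 179 = -1/179 = -1/179.

-1/179


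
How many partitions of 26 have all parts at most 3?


Using the generating function (1-x)^(-1)(1-x^2)^(-1)(1-x^3)^(-1),
the coefficient of x^26 counts these restricted partitions.
Result = 70

70


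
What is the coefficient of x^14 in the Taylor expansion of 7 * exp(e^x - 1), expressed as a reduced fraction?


exp(e^x - 1) = sum_{k>=0} Bell_k x^k / k!, where Bell_k is the k-th Bell number.
So the coefficient of x^14 is 7 * Bell_14 / 14!.
Computing: Bell_14 = 190899322 and 14! = 87178291200, giving
7 * 190899322/87178291200 = 95449661/6227020800.

95449661/6227020800


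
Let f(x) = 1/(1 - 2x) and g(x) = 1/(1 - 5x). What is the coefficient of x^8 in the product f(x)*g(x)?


The coefficient of x^n in f*g is the Cauchy product: sum_{k=0}^{n} a^k * b^(n-k).
With a=2, b=5, n=8:
sum_{k=0}^{8} 2^k * 5^(8-k)
= 650871

650871


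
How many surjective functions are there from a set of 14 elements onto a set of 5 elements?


By inclusion-exclusion on which target elements are missed, the number of surjections from an n-set onto a k-set is
surj(n, k) = sum_{j=0}^{k} (-1)^j C(k, j) (k - j)^n.
Equivalently surj(n, k) = k! * S(n, k), where S(n, k) is the Stirling number of the second kind.
For n = 14, k = 5:
S(14, 5) = 40075035, so
surj = 5! * 40075035 = 120 * 40075035 = 4809004200.

4809004200


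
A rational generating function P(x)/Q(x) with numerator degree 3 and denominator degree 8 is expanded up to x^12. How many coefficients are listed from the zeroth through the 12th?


Expanding up to x^12 gives the coefficients for x^0, x^1, ..., x^12.
That is 12 + 1 = 13 coefficients in total.

13


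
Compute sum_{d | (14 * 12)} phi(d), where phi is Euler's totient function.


First, 14 * 12 = 168. One classical identity is sum_{d | n} phi(d) = n (each k in [1, n] has a unique gcd with n, and among the k's with gcd(k, n) = n/d there are phi(d) of them). So the sum equals 168. We also verify directly:
Divisors of 168: 1, 2, 3, 4, 6, 7, 8, 12, 14, 21, 24, 28, 42, 56, 84, 168.
phi values: 1, 1, 2, 2, 2, 6, 4, 4, 6, 12, 8, 12, 12, 24, 24, 48.
Sum = 168.

168


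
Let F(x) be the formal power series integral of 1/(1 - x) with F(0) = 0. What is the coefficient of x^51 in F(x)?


1/(1 - x) = sum_{k>=0} x^k. Integrating termwise and using F(0) = 0 gives
F(x) = sum_{k>=0} x^(k+1) / (k+1) = sum_{m>=1} x^m / m = -ln(1 - x).
So the coefficient of x^51 is 1/51 = 1/51.

1/51


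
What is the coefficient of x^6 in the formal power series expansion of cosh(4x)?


The Maclaurin series is cosh(t) = sum_{m>=0} t^(2m) / (2m)!, so substituting t = 4x, only even powers of x are nonzero, with coefficient of x^(2m) equal to 4^(2m) / (2m)!.
For x^6 the coefficient is 4^6/6! = 4096/720 = 256/45.

256/45


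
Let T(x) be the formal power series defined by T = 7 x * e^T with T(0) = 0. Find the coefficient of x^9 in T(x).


Apply the Lagrange inversion formula: if T = 7 x * phi(T) with phi(t) = e^t, then
[x^n] T = 7^n * (1/n) [t^(n-1)] phi(t)^n = 7^n * (1/n) [t^(n-1)] e^(n t) = 7^n * (1/n) * n^(n-1) / (n-1)! = 7^n * n^(n-1) / n!.
When c = 1 this is the Cayley count of rooted labeled trees on n vertices, divided by n!.
For n = 9: 7^9 * 9^8 / 9! = 40353607 * 43046721/362880 = 3063651608241/640.

3063651608241/640


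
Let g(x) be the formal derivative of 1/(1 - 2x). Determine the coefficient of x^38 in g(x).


Differentiate termwise: d/dx sum_{k>=0} 2^k x^k = sum_{k>=1} k 2^k x^(k-1) = sum_{j>=0} (j+1) 2^(j+1) x^j.
Equivalently, d/dx [1/(1 - 2x)] = 2/(1 - 2x)^2.
For j = 38: 39 * 2^39 = 39 * 549755813888 = 21440476741632.

21440476741632


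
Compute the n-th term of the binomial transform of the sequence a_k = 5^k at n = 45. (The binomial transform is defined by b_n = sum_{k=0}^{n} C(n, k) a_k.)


With a_k = 5^k, b_n = sum_{k=0}^{n} C(n, k) 5^k = (1 + 5)^n by the binomial theorem.
For n = 45: (1 + 5)^45 = 6^45 = 103945637534048876111514866313854976.

103945637534048876111514866313854976


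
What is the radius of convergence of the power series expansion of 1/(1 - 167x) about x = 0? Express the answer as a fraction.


Expanding 1/(1 - 167x) = sum_{k>=0} 167^k x^k, the series converges when |167x| < 1, i.e., |x| < 1/167.
So the radius of convergence is 1/167 = 1/167.

1/167


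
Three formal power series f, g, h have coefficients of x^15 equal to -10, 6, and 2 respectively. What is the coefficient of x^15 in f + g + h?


Series addition is componentwise:
-10 + 6 + 2
= -2

-2


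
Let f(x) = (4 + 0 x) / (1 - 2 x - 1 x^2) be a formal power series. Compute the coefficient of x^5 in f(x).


Write f(x) = sum_{k>=0} a_k x^k. Multiplying both sides by 1 - 2 x - 1 x^2 gives
(1 - 2 x - 1 x^2) sum_{k>=0} a_k x^k = 4 + 0 x.
Matching coefficients:
 x^0: a_0 = 4
 x^1: a_1 - 2 a_0 = 0  =>  a_1 = 2*4 + 0 = 8
 x^k (k >= 2): a_k = 2 a_{k-1} + 1 a_{k-2}.
Iterating: a_2 = 20, a_3 = 48, a_4 = 116, a_5 = 280.
So the coefficient of x^5 is 280.

280


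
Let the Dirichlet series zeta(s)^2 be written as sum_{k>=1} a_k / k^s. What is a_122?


The Dirichlet convolution of the constant function 1 with itself gives (1 * 1)(k) = sum_{d | k} 1 = d(k), the number of positive divisors of k.
Since zeta(s) = sum_{k>=1} 1/k^s, we have zeta(s)^2 = sum_{k>=1} d(k)/k^s, so a_k = d(k).
For k = 122: the divisors are 1, 2, 61, 122.
Count = 4.

4


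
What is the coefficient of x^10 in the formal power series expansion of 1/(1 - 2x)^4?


The general identity 1/(1 - c x)^r = sum_{k>=0} c^k C(k + r - 1, r - 1) x^k follows by substituting y = c x into 1/(1 - y)^r = sum_{k>=0} C(k + r - 1, r - 1) y^k.
For c = 2, r = 4, k = 10:
2^10 * C(13, 3) = 1024 * 286 = 292864.

292864


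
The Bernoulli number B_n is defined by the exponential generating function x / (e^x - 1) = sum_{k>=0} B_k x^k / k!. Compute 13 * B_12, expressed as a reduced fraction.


Bernoulli numbers can also be computed recursively via B_0 = 1 and sum_{j=0}^{m} C(m+1, j) B_j = 0 for m >= 1. Odd-index Bernoulli numbers vanish for k >= 3.
Computing B_12 = -691/2730, so 13 * B_12 = 13 * -691/2730 = -691/210.

-691/210


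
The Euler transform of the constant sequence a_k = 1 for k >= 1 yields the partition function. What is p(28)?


The Euler transform converts the sequence a_k = 1 into the number of integer partitions.
Using the recurrence or dynamic programming:
p(28) = 3718

3718


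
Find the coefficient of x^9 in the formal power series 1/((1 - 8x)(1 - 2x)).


By partial fractions or Cauchy convolution:
The coefficient equals sum_{k=0}^{9} 8^k * 2^(9-k).
= 178956800

178956800


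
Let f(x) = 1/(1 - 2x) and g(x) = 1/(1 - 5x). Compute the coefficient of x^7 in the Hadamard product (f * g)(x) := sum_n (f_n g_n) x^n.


f has coefficients f_k = 2^k and g has coefficients g_k = 5^k, so the Hadamard product has coefficient (f*g)_k = 2^k * 5^k = 10^k.
For k = 7: 10^7 = 10000000.

10000000


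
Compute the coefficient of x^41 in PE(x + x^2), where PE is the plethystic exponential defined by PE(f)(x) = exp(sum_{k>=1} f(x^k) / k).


With f(x) = x + x^2, the exponent is sum_{k>=1} (x^k + x^(2k)) / k = -ln(1 - x) - ln(1 - x^2). Exponentiating:
PE(x + x^2) = 1 / ((1 - x)(1 - x^2)).
This is the generating function for partitions of n into parts of size 1 or 2. The number of 2's can be any j in 0..20, and the rest are 1's, so
[x^41] = floor(41/2) + 1 = 21.

21


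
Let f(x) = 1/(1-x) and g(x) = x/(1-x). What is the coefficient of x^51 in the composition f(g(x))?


First simplify the composition: f(g(x)) = 1/(1 - x/(1-x)) = (1-x)/((1-x) - x) = (1-x)/(1-2x).
Now extract the coefficient. Write (1-x)/(1-2x) = 1/(1-2x) - x/(1-2x).
The coefficient of x^n in 1/(1-2x) is 2^n, and in x/(1-2x) is 2^(n-1) (for n >= 1).
So the coefficient of x^51 is 2^51 - 2^50 = 2251799813685248 - 1125899906842624 = 1125899906842624.

1125899906842624


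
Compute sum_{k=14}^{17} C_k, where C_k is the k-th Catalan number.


C_14 through C_17: 2674440, 9694845, 35357670, 129644790
Sum = 2674440 + 9694845 + 35357670 + 129644790
= 177371745

177371745


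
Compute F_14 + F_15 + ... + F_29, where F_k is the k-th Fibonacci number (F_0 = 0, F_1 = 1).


Use the identity sum_{k=0}^{N} F_k = F_{N+2} - 1 (which follows from F_{k+2} - F_{k+1} = F_k). Then
sum_{k=14}^{29} F_k = (F_{31} - 1) - (F_{15} - 1) = F_{31} - F_{15}.
Computing: F_{31} = 1346269, F_{15} = 610, so
Sum = 1346269 - 610 = 1345659.

1345659


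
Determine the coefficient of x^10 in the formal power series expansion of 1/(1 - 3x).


The geometric series identity gives 1/(1 - c x) = sum_{k>=0} c^k x^k, so the coefficient of x^k is c^k.
Here c = 3 and k = 10.
Computing: 3^10 = 59049

59049


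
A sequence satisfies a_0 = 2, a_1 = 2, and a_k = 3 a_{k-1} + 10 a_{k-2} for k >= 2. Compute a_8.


The characteristic equation is t^2 - 3 t - 10 = 0, with roots r_1 = 5 and r_2 = -2 (so c_1 = r_1 + r_2, c_2 = -r_1 r_2 as required).
One can use the closed form a_n = A r_1^n + B r_2^n, but direct iteration is more reliable:
a_0 = 2, a_1 = 2, a_2 = 26, a_3 = 98, a_4 = 554, a_5 = 2642, a_6 = 13466, a_7 = 66818, a_8 = 335114.
So a_8 = 335114.

335114


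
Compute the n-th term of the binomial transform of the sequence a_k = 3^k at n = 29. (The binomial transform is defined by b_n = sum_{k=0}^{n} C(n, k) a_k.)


With a_k = 3^k, b_n = sum_{k=0}^{n} C(n, k) 3^k = (1 + 3)^n by the binomial theorem.
For n = 29: (1 + 3)^29 = 4^29 = 288230376151711744.

288230376151711744


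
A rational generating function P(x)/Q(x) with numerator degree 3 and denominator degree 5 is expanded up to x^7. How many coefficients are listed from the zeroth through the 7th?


Expanding up to x^7 gives the coefficients for x^0, x^1, ..., x^7.
That is 7 + 1 = 8 coefficients in total.

8


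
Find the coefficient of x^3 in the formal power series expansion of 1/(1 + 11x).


Write 1/(1 + c x) = 1/(1 - (-c) x) and apply the geometric-series identity
1/(1 - y) = sum_{k>=0} y^k to get 1/(1 + c x) = sum_{k>=0} (-c)^k x^k.
So the coefficient of x^k is (-c)^k = (-1)^k * c^k.
Here c = 11 and k = 3:
(-11)^3 = -1 * 1331 = -1331

-1331


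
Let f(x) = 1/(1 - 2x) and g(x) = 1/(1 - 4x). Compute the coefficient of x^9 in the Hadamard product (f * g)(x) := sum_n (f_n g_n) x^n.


f has coefficients f_k = 2^k and g has coefficients g_k = 4^k, so the Hadamard product has coefficient (f*g)_k = 2^k * 4^k = 8^k.
For k = 9: 8^9 = 134217728.

134217728


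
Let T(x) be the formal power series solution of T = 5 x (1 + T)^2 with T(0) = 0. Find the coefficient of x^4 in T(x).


Apply the Lagrange inversion formula: if T = 5 x * phi(T) with phi(t) = (1 + t)^2, then [x^n] T = 5^n * (1/n) [t^(n-1)] phi(t)^n = 5^n * (1/n) [t^(n-1)] (1 + t)^(2n) = 5^n * (1/n) C(2n, n-1).
Using the identity C(2n, n-1) = C(2n, n) * n / (n+1), the unscaled factor equals C(2n, n) / (n+1) = C_n, the n-th Catalan number.
For n = 4: C_4 = C(8, 4) / 5 = 70/5 = 14.
With the 5^4 = 625 factor, the coefficient is 625 * 14 = 8750.

8750


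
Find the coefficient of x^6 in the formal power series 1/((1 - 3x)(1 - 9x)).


By partial fractions or Cauchy convolution:
The coefficient equals sum_{k=0}^{6} 3^k * 9^(6-k).
= 796797

796797


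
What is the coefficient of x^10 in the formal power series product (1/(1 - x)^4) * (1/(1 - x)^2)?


Combine the factors: (1/(1 - x)^4) * (1/(1 - x)^2) = 1/(1 - x)^6.
Then use 1/(1 - x)^r = sum_{k>=0} C(k + r - 1, r - 1) x^k with r = 6 and k = 10:
C(15, 5) = 3003.

3003


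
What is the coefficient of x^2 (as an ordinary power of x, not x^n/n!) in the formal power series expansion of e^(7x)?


The exponential series is e^y = sum_{k>=0} y^k / k!. Substituting y = 7x gives
e^(7x) = sum_{k>=0} 7^k x^k / k!.
So the coefficient of x^n is a^n/n! with a = 7, n = 2:
7^2 / 2! = 49/2 = 49/2

49/2


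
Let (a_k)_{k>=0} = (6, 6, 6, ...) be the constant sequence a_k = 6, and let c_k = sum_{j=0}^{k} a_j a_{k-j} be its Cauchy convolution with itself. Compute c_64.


Since a_j = 6 for all j >= 0, the convolution sum becomes
c_k = sum_{j=0}^{k} 6 * 6 = 36 * (k + 1).
Equivalently, the generating function of (a_k) is 6/(1 - x) and its square is 36/(1 - x)^2 = sum_{k>=0} 36(k + 1) x^k.
For k = 64: 36 * 65 = 2340.

2340


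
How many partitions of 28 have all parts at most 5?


Using the generating function (1-x)^(-1)(1-x^2)^(-1)...(1-x^5)^(-1),
the coefficient of x^28 counts these restricted partitions.
Result = 540

540


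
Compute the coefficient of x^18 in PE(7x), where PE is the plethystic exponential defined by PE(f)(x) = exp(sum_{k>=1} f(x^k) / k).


With f(x) = 7x, the exponent is sum_{k>=1} 7 x^k / k = 7 * (-ln(1 - x)). Exponentiating:
PE(7x) = exp(-7 ln(1 - x)) = 1/(1 - x)^7.
By the negative binomial expansion, [x^n] 1/(1 - x)^7 = C(n + 6, 6).
For n = 18: C(24, 6) = 134596.

134596


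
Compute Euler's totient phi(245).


phi(n) counts integers in [1, n] coprime to n. Using the multiplicative formula phi(n) = n * prod_{p | n} (1 - 1/p):
245 = 5 * 7^2, so
phi(245) = 245 * (1 - 1/5) * (1 - 1/7) = 168.

168


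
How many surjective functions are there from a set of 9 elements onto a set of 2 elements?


By inclusion-exclusion on which target elements are missed, the number of surjections from an n-set onto a k-set is
surj(n, k) = sum_{j=0}^{k} (-1)^j C(k, j) (k - j)^n.
Equivalently surj(n, k) = k! * S(n, k), where S(n, k) is the Stirling number of the second kind.
For n = 9, k = 2:
S(9, 2) = 255, so
surj = 2! * 255 = 2 * 255 = 510.

510


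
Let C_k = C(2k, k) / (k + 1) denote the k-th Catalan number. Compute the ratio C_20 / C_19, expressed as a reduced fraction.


Using C_k = (2k)! / (k! (k+1)!), the ratio C_{k+1}/C_k simplifies to
C_{k+1}/C_k = [(2k+2)! / ((k+1)! (k+2)!)] * [k! (k+1)! / (2k)!]
 = (2k+2)(2k+1) / ((k+1)(k+2)) = 2(2k+1) / (k+2).
For k = 19: 2(2*19 + 1) / (19 + 2) = 78/21 = 26/7.

26/7


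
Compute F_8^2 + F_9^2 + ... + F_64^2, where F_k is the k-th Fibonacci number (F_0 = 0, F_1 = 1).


There is a standard identity sum_{k=0}^{N} F_k^2 = F_N * F_{N+1} (proved inductively from the telescoping relation F_k^2 = F_k F_{k+1} - F_{k-1} F_k). Then
sum_{k=8}^{64} F_k^2 = F_64 F_65 - F_7 F_8.
Computing: F_64 = 10610209857723, F_65 = 17167680177565, F_7 = 13, F_8 = 21.
Sum = 10610209857723 * 17167680177565 - 13 * 21 = 182152689454235906026584222.

182152689454235906026584222


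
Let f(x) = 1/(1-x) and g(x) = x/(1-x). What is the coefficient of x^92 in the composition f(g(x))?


First simplify the composition: f(g(x)) = 1/(1 - x/(1-x)) = (1-x)/((1-x) - x) = (1-x)/(1-2x).
Now extract the coefficient. Write (1-x)/(1-2x) = 1/(1-2x) - x/(1-2x).
The coefficient of x^n in 1/(1-2x) is 2^n, and in x/(1-2x) is 2^(n-1) (for n >= 1).
So the coefficient of x^92 is 2^92 - 2^91 = 4951760157141521099596496896 - 2475880078570760549798248448 = 2475880078570760549798248448.

2475880078570760549798248448


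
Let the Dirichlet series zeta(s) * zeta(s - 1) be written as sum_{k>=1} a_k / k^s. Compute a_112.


Convolution gives a_k = sum_{d | k} d * 1 = sum_{d | k} d = sigma(k), the sum of positive divisors of k.
For k = 112, the divisors are 1, 2, 4, 7, 8, 14, 16, 28, 56, 112, so
sigma(112) = 1 + 2 + 4 + 7 + 8 + 14 + 16 + 28 + 56 + 112 = 248.

248


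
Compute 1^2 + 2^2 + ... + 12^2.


This power sum has a closed form given by Faulhaber's formula
sum_{k=1}^{m} k^p = (1 / (p + 1)) * sum_{j=0}^{p} C(p + 1, j) B_j m^(p + 1 - j),
but for small m direct computation is fastest:
1 + 4 + 9 + 16 + 25 + 36 + 49 + 64 + 81 + 100 + 121 + 144 = 650.

650


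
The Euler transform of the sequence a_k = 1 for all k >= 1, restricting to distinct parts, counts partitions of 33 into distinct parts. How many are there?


Partitions of 33 into distinct parts can be computed via generating function.
Product (1+x)(1+x^2)(1+x^3)...
The coefficient of x^33 = 448

448


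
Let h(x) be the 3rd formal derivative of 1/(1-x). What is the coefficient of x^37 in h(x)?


Differentiating 3 times: d^3/dx^3 [1/(1-x)] = 3!/(1-x)^4.
The expansion 1/(1-x)^4 = sum_{k>=0} C(k+3, 3) x^k, so the coefficient of x^n in 3!/(1-x)^4 is 3! * C(n+3, 3).
For n = 37: 6 * C(40, 3) = 6 * 9880 = 59280

59280


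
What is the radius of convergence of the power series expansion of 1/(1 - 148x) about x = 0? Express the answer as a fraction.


Expanding 1/(1 - 148x) = sum_{k>=0} 148^k x^k, the series converges when |148x| < 1, i.e., |x| < 1/148.
So the radius of convergence is 1/148 = 1/148.

1/148


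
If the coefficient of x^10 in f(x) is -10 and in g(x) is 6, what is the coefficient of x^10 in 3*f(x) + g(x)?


Scalar multiplication scales coefficients: 3 * -10 = -30.
Then add the g coefficient: -30 + 6
= -24

-24


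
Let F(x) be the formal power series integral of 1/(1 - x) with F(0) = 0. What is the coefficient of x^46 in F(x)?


1/(1 - x) = sum_{k>=0} x^k. Integrating termwise and using F(0) = 0 gives
F(x) = sum_{k>=0} x^(k+1) / (k+1) = sum_{m>=1} x^m / m = -ln(1 - x).
So the coefficient of x^46 is 1/46 = 1/46.

1/46


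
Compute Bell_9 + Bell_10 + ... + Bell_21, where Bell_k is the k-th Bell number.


Recall Bell_k counts set partitions of a k-set (with Bell_0 = 1 by convention).
Bell_9 through Bell_21: 21147, 115975, 678570, 4213597, 27644437, 190899322, 1382958545, 10480142147, 82864869804, 682076806159, 5832742205057, 51724158235372, 474869816156751
Sum = 21147 + 115975 + 678570 + 4213597 + 27644437 + 190899322 + 1382958545 + 10480142147 + 82864869804 + 682076806159 + 5832742205057 + 51724158235372 + 474869816156751 = 533203744946883.

533203744946883


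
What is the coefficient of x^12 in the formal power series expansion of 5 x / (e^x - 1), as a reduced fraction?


The exponential generating function for Bernoulli numbers is
x / (e^x - 1) = sum_{k>=0} B_k x^k / k!.
So the coefficient of x^12 in 5 x / (e^x - 1) is 5 B_12 / 12!.
Computing: B_12 = -691/2730, 12! = 479001600, giving
5 * -691/2730 / 479001600 = -691/261534873600.

-691/261534873600
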